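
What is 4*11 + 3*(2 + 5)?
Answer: 65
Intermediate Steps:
4*11 + 3*(2 + 5) = 44 + 3*7 = 44 + 21 = 65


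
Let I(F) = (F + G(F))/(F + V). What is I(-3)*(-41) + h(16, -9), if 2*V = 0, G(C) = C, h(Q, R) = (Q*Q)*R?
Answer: -2386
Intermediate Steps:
h(Q, R) = R*Q**2 (h(Q, R) = Q**2*R = R*Q**2)
V = 0 (V = (1/2)*0 = 0)
I(F) = 2 (I(F) = (F + F)/(F + 0) = (2*F)/F = 2)
I(-3)*(-41) + h(16, -9) = 2*(-41) - 9*16**2 = -82 - 9*256 = -82 - 2304 = -2386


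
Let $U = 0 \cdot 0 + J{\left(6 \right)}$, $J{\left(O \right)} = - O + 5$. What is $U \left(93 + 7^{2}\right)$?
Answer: $-142$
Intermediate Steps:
$J{\left(O \right)} = 5 - O$
$U = -1$ ($U = 0 \cdot 0 + \left(5 - 6\right) = 0 + \left(5 - 6\right) = 0 - 1 = -1$)
$U \left(93 + 7^{2}\right) = - (93 + 7^{2}) = - (93 + 49) = \left(-1\right) 142 = -142$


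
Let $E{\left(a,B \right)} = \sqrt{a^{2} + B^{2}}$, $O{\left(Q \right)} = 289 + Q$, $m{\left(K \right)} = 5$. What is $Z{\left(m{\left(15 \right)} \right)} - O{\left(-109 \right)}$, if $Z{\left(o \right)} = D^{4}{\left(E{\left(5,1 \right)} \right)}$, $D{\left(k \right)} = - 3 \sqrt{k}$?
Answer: $1926$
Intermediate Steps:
$E{\left(a,B \right)} = \sqrt{B^{2} + a^{2}}$
$Z{\left(o \right)} = 2106$ ($Z{\left(o \right)} = \left(- 3 \sqrt{\sqrt{1^{2} + 5^{2}}}\right)^{4} = \left(- 3 \sqrt{\sqrt{1 + 25}}\right)^{4} = \left(- 3 \sqrt{\sqrt{26}}\right)^{4} = \left(- 3 \sqrt[4]{26}\right)^{4} = 2106$)
$Z{\left(m{\left(15 \right)} \right)} - O{\left(-109 \right)} = 2106 - \left(289 - 109\right) = 2106 - 180 = 1926$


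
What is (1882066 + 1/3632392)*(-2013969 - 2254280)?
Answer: -29179463788602950377/3632392 ≈ -8.0331e+12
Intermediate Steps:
(1882066 + 1/3632392)*(-2013969 - 2254280) = (1882066 + 1/3632392)*(-4268249) = (6836401481873/3632392)*(-4268249) = -29179463788602950377/3632392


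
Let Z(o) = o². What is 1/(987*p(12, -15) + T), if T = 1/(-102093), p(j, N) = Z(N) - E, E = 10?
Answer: 102093/21664645064 ≈ 4.7124e-6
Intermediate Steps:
p(j, N) = -10 + N² (p(j, N) = N² - 1*10 = N² - 10 = -10 + N²)
T = -1/102093 ≈ -9.7950e-6
1/(987*p(12, -15) + T) = 1/(987*(-10 + (-15)²) - 1/102093) = 1/(987*(-10 + 225) - 1/102093) = 1/(987*215 - 1/102093) = 1/(212205 - 1/102093) = 1/(21664645064/102093) = 102093/21664645064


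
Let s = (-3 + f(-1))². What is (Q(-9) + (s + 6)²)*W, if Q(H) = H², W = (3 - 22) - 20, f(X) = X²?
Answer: -7059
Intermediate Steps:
s = 4 (s = (-3 + (-1)²)² = (-3 + 1)² = (-2)² = 4)
W = -39 (W = -19 - 20 = -39)
(Q(-9) + (s + 6)²)*W = ((-9)² + (4 + 6)²)*(-39) = (81 + 10²)*(-39) = (81 + 100)*(-39) = 181*(-39) = -7059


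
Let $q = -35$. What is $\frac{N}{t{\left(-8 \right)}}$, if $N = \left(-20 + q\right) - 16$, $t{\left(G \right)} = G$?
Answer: $\frac{71}{8} \approx 8.875$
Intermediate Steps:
$N = -71$ ($N = \left(-20 - 35\right) - 16 = -55 - 16 = -71$)
$\frac{N}{t{\left(-8 \right)}} = \frac{1}{-8} \left(-71\right) = \left(- \frac{1}{8}\right) \left(-71\right) = \frac{71}{8}$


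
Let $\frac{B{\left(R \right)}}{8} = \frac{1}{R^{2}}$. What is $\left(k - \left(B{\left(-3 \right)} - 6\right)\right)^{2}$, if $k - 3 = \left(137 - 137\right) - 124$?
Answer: $\frac{1087849}{81} \approx 13430.0$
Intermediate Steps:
$B{\left(R \right)} = \frac{8}{R^{2}}$
$k = -121$ ($k = 3 + \left(\left(137 - 137\right) - 124\right) = 3 + \left(0 - 124\right) = 3 - 124 = -121$)
$\left(k - \left(B{\left(-3 \right)} - 6\right)\right)^{2} = \left(-121 - \left(\frac{8}{9} - 6\right)\right)^{2} = \left(-121 - - \frac{46}{9}\right)^{2} = \left(-121 + \frac{46}{9}\right)^{2} = \left(- \frac{1043}{9}\right)^{2} = \frac{1087849}{81}$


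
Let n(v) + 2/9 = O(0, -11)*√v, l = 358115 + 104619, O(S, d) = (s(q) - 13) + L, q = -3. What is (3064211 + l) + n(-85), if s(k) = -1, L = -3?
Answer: 31742503/9 - 17*I*√85 ≈ 3.5269e+6 - 156.73*I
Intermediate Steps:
O(S, d) = -17 (O(S, d) = (-1 - 13) - 3 = -14 - 3 = -17)
l = 462734
n(v) = -2/9 - 17*√v
(3064211 + l) + n(-85) = (3064211 + 462734) + (-2/9 - 17*I*√85) = 3526945 + (-2/9 - 17*I*√85) = 31742503/9 - 17*I*√85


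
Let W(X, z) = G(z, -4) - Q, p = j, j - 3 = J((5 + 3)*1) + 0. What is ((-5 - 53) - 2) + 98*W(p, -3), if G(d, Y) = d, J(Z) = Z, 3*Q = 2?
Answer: -1258/3 ≈ -419.33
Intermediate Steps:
Q = 2/3 (Q = (1/3)*2 = 2/3 ≈ 0.66667)
j = 11 (j = 3 + ((5 + 3)*1 + 0) = 3 + (8*1 + 0) = 3 + (8 + 0) = 3 + 8 = 11)
p = 11
W(X, z) = -2/3 + z (W(X, z) = z - 1*2/3 = z - 2/3 = -2/3 + z)
((-5 - 53) - 2) + 98*W(p, -3) = ((-5 - 53) - 2) + 98*(-2/3 - 3) = (-58 - 2) + 98*(-11/3) = -60 - 1078/3 = -1258/3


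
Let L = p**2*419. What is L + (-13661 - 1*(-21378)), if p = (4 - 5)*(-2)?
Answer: 9393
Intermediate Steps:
p = 2 (p = -1*(-2) = 2)
L = 1676 (L = 2**2*419 = 4*419 = 1676)
L + (-13661 - 1*(-21378)) = 1676 + (-13661 - 1*(-21378)) = 1676 + (-13661 + 21378) = 1676 + 7717 = 9393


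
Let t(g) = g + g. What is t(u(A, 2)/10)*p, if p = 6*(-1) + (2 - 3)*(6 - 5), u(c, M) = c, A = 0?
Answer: 0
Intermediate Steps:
t(g) = 2*g
p = -7 (p = -6 - 1*1 = -6 - 1 = -7)
t(u(A, 2)/10)*p = (2*(0/10))*(-7) = (2*(0*(⅒)))*(-7) = (2*0)*(-7) = 0*(-7) = 0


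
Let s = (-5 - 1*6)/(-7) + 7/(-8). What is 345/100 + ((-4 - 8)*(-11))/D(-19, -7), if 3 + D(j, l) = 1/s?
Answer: -98751/1220 ≈ -80.943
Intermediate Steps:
s = 39/56 (s = (-5 - 6)*(-1/7) + 7*(-1/8) = -11*(-1/7) - 7/8 = 11/7 - 7/8 = 39/56 ≈ 0.69643)
D(j, l) = -61/39 (D(j, l) = -3 + 1/(39/56) = -3 + 56/39 = -61/39)
345/100 + ((-4 - 8)*(-11))/D(-19, -7) = 345/100 + ((-4 - 8)*(-11))/(-61/39) = 345*(1/100) - 12*(-11)*(-39/61) = 69/20 + 132*(-39/61) = 69/20 - 5148/61 = -98751/1220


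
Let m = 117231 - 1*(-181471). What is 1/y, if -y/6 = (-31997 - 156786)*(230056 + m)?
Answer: 1/598923129084 ≈ 1.6697e-12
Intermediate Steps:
m = 298702 (m = 117231 + 181471 = 298702)
y = 598923129084 (y = -6*(-31997 - 156786)*(230056 + 298702) = -(-1132698)*528758 = -6*(-99820521514) = 598923129084)
1/y = 1/598923129084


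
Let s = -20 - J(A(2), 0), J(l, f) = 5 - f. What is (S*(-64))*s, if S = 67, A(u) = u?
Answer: 107200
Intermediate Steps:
s = -25 (s = -20 - (5 - 1*0) = -20 - (5 + 0) = -20 - 1*5 = -20 - 5 = -25)
(S*(-64))*s = (67*(-64))*(-25) = -4288*(-25) = 107200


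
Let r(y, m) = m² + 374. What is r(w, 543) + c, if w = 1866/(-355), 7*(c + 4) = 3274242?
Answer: 5340775/7 ≈ 7.6297e+5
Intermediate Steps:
c = 3274214/7 (c = -4 + (⅐)*3274242 = -4 + 3274242/7 = 3274214/7 ≈ 4.6775e+5)
w = -1866/355 (w = 1866*(-1/355) = -1866/355 ≈ -5.2563)
r(y, m) = 374 + m²
r(w, 543) + c = (374 + 543²) + 3274214/7 = (374 + 294849) + 3274214/7 = 295223 + 3274214/7 = 5340775/7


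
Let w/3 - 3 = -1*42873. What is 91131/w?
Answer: -30377/42870 ≈ -0.70858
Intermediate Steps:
w = -128610 (w = 9 + 3*(-1*42873) = 9 + 3*(-42873) = 9 - 128619 = -128610)
91131/w = 91131/(-128610) = 91131*(-1/128610) = -30377/42870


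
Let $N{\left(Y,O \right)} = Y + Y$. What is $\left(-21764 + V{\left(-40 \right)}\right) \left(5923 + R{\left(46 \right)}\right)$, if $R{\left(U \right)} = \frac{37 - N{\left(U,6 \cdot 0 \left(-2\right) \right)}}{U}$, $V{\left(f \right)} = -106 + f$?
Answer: $- \frac{2984174865}{23} \approx -1.2975 \cdot 10^{8}$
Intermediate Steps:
$N{\left(Y,O \right)} = 2 Y$
$R{\left(U \right)} = \frac{37 - 2 U}{U}$
$\left(-21764 + V{\left(-40 \right)}\right) \left(5923 + R{\left(46 \right)}\right) = \left(-21764 - 146\right) \left(5923 - \left(2 - \frac{37}{46}\right)\right) = \left(-21764 - 146\right) \left(5923 + \left(-2 + 37 \cdot \frac{1}{46}\right)\right) = - 21910 \left(5923 + \left(-2 + \frac{37}{46}\right)\right) = - 21910 \left(5923 - \frac{55}{46}\right) = \left(-21910\right) \frac{272403}{46} = - \frac{2984174865}{23}$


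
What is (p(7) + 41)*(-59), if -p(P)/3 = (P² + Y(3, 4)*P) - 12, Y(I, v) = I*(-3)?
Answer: -7021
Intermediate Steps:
Y(I, v) = -3*I
p(P) = 36 - 3*P² + 27*P (p(P) = -3*((P² + (-3*3)*P) - 12) = -3*((P² - 9*P) - 12) = -3*(-12 + P² - 9*P) = 36 - 3*P² + 27*P)
(p(7) + 41)*(-59) = ((36 - 3*7² + 27*7) + 41)*(-59) = ((36 - 3*49 + 189) + 41)*(-59) = ((36 - 147 + 189) + 41)*(-59) = (78 + 41)*(-59) = 119*(-59) = -7021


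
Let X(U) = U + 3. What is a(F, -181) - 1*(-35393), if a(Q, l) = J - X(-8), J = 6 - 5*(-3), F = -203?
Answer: 35419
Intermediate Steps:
X(U) = 3 + U
J = 21 (J = 6 + 15 = 21)
a(Q, l) = 26 (a(Q, l) = 21 - (3 - 8) = 21 - 1*(-5) = 21 + 5 = 26)
a(F, -181) - 1*(-35393) = 26 - 1*(-35393) = 26 + 35393 = 35419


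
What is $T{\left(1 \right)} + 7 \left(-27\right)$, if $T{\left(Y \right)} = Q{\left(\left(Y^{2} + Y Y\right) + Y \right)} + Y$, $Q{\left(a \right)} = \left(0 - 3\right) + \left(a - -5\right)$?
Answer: $-183$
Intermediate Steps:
$Q{\left(a \right)} = 2 + a$ ($Q{\left(a \right)} = -3 + \left(a + 5\right) = -3 + \left(5 + a\right) = 2 + a$)
$T{\left(Y \right)} = 2 + 2 Y + 2 Y^{2}$ ($T{\left(Y \right)} = \left(2 + \left(\left(Y^{2} + Y Y\right) + Y\right)\right) + Y = \left(2 + \left(\left(Y^{2} + Y^{2}\right) + Y\right)\right) + Y = \left(2 + \left(2 Y^{2} + Y\right)\right) + Y = \left(2 + \left(Y + 2 Y^{2}\right)\right) + Y = \left(2 + Y + 2 Y^{2}\right) + Y = 2 + 2 Y + 2 Y^{2}$)
$T{\left(1 \right)} + 7 \left(-27\right) = \left(2 + 2 \cdot 1 + 2 \cdot 1^{2}\right) + 7 \left(-27\right) = \left(2 + 2 + 2 \cdot 1\right) - 189 = \left(2 + 2 + 2\right) - 189 = 6 - 189 = -183$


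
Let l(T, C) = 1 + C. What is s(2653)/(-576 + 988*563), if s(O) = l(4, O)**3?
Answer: 4673505566/138917 ≈ 33642.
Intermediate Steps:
s(O) = (1 + O)**3
s(2653)/(-576 + 988*563) = (1 + 2653)**3/(-576 + 988*563) = 2654**3/(-576 + 556244) = 18694022264/555668 = 18694022264*(1/555668) = 4673505566/138917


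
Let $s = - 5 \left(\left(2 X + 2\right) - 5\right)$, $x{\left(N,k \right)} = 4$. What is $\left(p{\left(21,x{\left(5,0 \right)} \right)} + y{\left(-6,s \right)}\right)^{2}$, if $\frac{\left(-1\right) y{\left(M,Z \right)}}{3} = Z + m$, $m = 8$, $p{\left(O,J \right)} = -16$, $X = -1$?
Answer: $13225$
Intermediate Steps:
$s = 25$ ($s = - 5 \left(\left(2 \left(-1\right) + 2\right) - 5\right) = - 5 \left(\left(-2 + 2\right) - 5\right) = - 5 \left(0 - 5\right) = \left(-5\right) \left(-5\right) = 25$)
$y{\left(M,Z \right)} = -24 - 3 Z$ ($y{\left(M,Z \right)} = - 3 \left(Z + 8\right) = - 3 \left(8 + Z\right) = -24 - 3 Z$)
$\left(p{\left(21,x{\left(5,0 \right)} \right)} + y{\left(-6,s \right)}\right)^{2} = \left(-16 - 99\right)^{2} = \left(-115\right)^{2} = 13225$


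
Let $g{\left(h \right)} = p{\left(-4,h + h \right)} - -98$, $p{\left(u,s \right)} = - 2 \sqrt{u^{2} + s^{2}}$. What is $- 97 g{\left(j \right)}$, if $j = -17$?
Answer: $-9506 + 388 \sqrt{293} \approx -2864.5$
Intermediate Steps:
$p{\left(u,s \right)} = - 2 \sqrt{s^{2} + u^{2}}$
$g{\left(h \right)} = 98 - 2 \sqrt{16 + 4 h^{2}}$ ($g{\left(h \right)} = - 2 \sqrt{\left(h + h\right)^{2} + \left(-4\right)^{2}} - -98 = - 2 \sqrt{\left(2 h\right)^{2} + 16} + 98 = - 2 \sqrt{4 h^{2} + 16} + 98 = - 2 \sqrt{16 + 4 h^{2}} + 98 = 98 - 2 \sqrt{16 + 4 h^{2}}$)
$- 97 g{\left(j \right)} = - 97 \left(98 - 4 \sqrt{4 + \left(-17\right)^{2}}\right) = - 97 \left(98 - 4 \sqrt{4 + 289}\right) = - 97 \left(98 - 4 \sqrt{293}\right) = -9506 + 388 \sqrt{293}$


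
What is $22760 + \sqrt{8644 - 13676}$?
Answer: $22760 + 2 i \sqrt{1258} \approx 22760.0 + 70.937 i$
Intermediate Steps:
$22760 + \sqrt{8644 - 13676} = 22760 + \sqrt{-5032} = 22760 + 2 i \sqrt{1258}$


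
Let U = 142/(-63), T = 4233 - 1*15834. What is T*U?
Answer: 183038/7 ≈ 26148.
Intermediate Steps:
T = -11601 (T = 4233 - 15834 = -11601)
U = -142/63 (U = 142*(-1/63) = -142/63 ≈ -2.2540)
T*U = -11601*(-142/63) = 183038/7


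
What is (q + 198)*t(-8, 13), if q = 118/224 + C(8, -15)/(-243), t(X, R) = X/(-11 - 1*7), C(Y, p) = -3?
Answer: 1801147/20412 ≈ 88.240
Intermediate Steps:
t(X, R) = -X/18 (t(X, R) = X/(-11 - 7) = X/(-18) = X*(-1/18) = -X/18)
q = 4891/9072 (q = 118/224 - 3/(-243) = 118*(1/224) - 3*(-1/243) = 59/112 + 1/81 = 4891/9072 ≈ 0.53913)
(q + 198)*t(-8, 13) = (4891/9072 + 198)*(-1/18*(-8)) = (1801147/9072)*(4/9) = 1801147/20412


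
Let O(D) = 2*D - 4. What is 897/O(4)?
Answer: 897/4 ≈ 224.25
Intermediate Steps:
O(D) = -4 + 2*D
897/O(4) = 897/(-4 + 2*4) = 897/(-4 + 8) = 897/4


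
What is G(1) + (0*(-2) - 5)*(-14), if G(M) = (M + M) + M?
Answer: 73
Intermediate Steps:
G(M) = 3*M (G(M) = 2*M + M = 3*M)
G(1) + (0*(-2) - 5)*(-14) = 3*1 + (0*(-2) - 5)*(-14) = 3 + (0 - 5)*(-14) = 3 - 5*(-14) = 3 + 70 = 73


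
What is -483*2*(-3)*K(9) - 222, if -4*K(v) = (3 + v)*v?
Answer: -78468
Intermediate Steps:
K(v) = -v*(3 + v)/4 (K(v) = -(3 + v)*v/4 = -v*(3 + v)/4)
-483*2*(-3)*K(9) - 222 = -483*2*(-3)*(-¼*9*(3 + 9)) - 222 = -(-2898)*(-¼*9*12) - 222 = -(-2898)*(-27) - 222 = -483*162 - 222 = -78246 - 222 = -78468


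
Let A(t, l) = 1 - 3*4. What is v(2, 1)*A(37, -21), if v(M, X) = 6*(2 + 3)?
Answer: -330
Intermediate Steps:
v(M, X) = 30 (v(M, X) = 6*5 = 30)
A(t, l) = -11 (A(t, l) = 1 - 12 = -11)
v(2, 1)*A(37, -21) = 30*(-11) = -330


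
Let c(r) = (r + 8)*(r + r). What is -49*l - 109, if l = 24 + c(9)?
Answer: -16279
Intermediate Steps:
c(r) = 2*r*(8 + r) (c(r) = (8 + r)*(2*r) = 2*r*(8 + r))
l = 330 (l = 24 + 2*9*(8 + 9) = 24 + 2*9*17 = 24 + 306 = 330)
-49*l - 109 = -49*330 - 109 = -16170 - 109 = -16279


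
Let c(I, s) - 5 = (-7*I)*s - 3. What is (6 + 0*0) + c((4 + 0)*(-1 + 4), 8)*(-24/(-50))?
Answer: -1578/5 ≈ -315.60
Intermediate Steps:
c(I, s) = 2 - 7*I*s (c(I, s) = 5 + ((-7*I)*s - 3) = 5 + (-7*I*s - 3) = 5 + (-3 - 7*I*s) = 2 - 7*I*s)
(6 + 0*0) + c((4 + 0)*(-1 + 4), 8)*(-24/(-50)) = (6 + 0*0) + (2 - 7*(4 + 0)*(-1 + 4)*8)*(-24/(-50)) = (6 + 0) + (2 - 7*4*3*8)*(-24*(-1/50)) = 6 + (2 - 7*12*8)*(12/25) = 6 + (2 - 672)*(12/25) = 6 - 670*12/25 = 6 - 1608/5 = -1578/5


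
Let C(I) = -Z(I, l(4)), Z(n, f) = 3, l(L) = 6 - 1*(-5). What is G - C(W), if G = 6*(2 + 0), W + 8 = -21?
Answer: 15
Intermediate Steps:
l(L) = 11 (l(L) = 6 + 5 = 11)
W = -29 (W = -8 - 21 = -29)
C(I) = -3 (C(I) = -1*3 = -3)
G = 12 (G = 6*2 = 12)
G - C(W) = 12 - 1*(-3) = 12 + 3 = 15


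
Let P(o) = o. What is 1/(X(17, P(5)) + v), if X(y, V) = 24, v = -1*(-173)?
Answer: 1/197 ≈ 0.0050761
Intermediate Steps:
v = 173
1/(X(17, P(5)) + v) = 1/(24 + 173) = 1/197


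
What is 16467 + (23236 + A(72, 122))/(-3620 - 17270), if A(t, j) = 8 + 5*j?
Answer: 171985888/10445 ≈ 16466.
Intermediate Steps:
16467 + (23236 + A(72, 122))/(-3620 - 17270) = 16467 + (23236 + (8 + 5*122))/(-3620 - 17270) = 16467 + (23236 + (8 + 610))/(-20890) = 16467 + (23236 + 618)*(-1/20890) = 16467 + 23854*(-1/20890) = 16467 - 11927/10445 = 171985888/10445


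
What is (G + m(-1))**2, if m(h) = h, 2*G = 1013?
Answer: 1022121/4 ≈ 2.5553e+5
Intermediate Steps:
G = 1013/2 (G = (1/2)*1013 = 1013/2 ≈ 506.50)
(G + m(-1))**2 = (1013/2 - 1)**2 = (1011/2)**2 = 1022121/4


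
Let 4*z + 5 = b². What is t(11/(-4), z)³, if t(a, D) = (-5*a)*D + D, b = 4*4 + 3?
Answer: 144785828251/64 ≈ 2.2623e+9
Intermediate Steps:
b = 19 (b = 16 + 3 = 19)
z = 89 (z = -5/4 + (¼)*19² = -5/4 + (¼)*361 = -5/4 + 361/4 = 89)
t(a, D) = D - 5*D*a (t(a, D) = -5*D*a + D = D - 5*D*a)
t(11/(-4), z)³ = (89*(1 - 55/(-4)))³ = (89*(1 - 55*(-1)/4))³ = (89*(1 - 5*(-11/4)))³ = (89*(1 + 55/4))³ = (89*(59/4))³ = (5251/4)³ = 144785828251/64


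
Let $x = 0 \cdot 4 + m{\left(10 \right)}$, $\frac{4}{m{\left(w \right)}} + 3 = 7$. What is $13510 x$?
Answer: $13510$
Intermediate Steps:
$m{\left(w \right)} = 1$ ($m{\left(w \right)} = \frac{4}{-3 + 7} = \frac{4}{4} = 4 \cdot \frac{1}{4} = 1$)
$x = 1$ ($x = 0 \cdot 4 + 1 = 0 + 1 = 1$)
$13510 x = 13510 \cdot 1 = 13510$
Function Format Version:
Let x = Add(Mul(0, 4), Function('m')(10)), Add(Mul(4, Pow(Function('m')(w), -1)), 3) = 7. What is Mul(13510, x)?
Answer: 13510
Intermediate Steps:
Function('m')(w) = 1 (Function('m')(w) = Mul(4, Pow(Add(-3, 7), -1)) = Mul(4, Pow(4, -1)) = Mul(4, Rational(1, 4)) = 1)
x = 1 (x = Add(Mul(0, 4), 1) = Add(0, 1) = 1)
Mul(13510, x) = Mul(13510, 1) = 13510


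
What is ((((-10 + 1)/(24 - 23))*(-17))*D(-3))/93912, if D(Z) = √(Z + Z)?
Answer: 51*I*√6/31304 ≈ 0.0039907*I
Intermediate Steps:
D(Z) = √2*√Z (D(Z) = √(2*Z) = √2*√Z)
((((-10 + 1)/(24 - 23))*(-17))*D(-3))/93912 = ((((-10 + 1)/(24 - 23))*(-17))*(√2*√(-3)))/93912 = ((-9/1*(-17))*(√2*(I*√3)))*(1/93912) = ((-9*1*(-17))*(I*√6))*(1/93912) = ((-9*(-17))*(I*√6))*(1/93912) = (153*(I*√6))*(1/93912) = (153*I*√6)*(1/93912) = 51*I*√6/31304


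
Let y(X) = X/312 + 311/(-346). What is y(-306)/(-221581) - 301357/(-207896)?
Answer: 11552140079323/7969384018648 ≈ 1.4496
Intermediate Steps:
y(X) = -311/346 + X/312 (y(X) = X*(1/312) + 311*(-1/346) = X/312 - 311/346 = -311/346 + X/312)
y(-306)/(-221581) - 301357/(-207896) = (-311/346 + (1/312)*(-306))/(-221581) - 301357/(-207896) = (-311/346 - 51/52)*(-1/221581) - 301357*(-1/207896) = -16909/8996*(-1/221581) + 301357/207896 = 16909/1993342676 + 301357/207896 = 11552140079323/7969384018648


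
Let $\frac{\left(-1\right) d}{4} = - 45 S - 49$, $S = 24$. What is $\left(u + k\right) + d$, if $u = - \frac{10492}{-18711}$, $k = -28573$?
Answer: $- \frac{450120035}{18711} \approx -24056.0$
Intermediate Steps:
$u = \frac{10492}{18711}$ ($u = \left(-10492\right) \left(- \frac{1}{18711}\right) = \frac{10492}{18711} \approx 0.56074$)
$d = 4516$ ($d = - 4 \left(\left(-45\right) 24 - 49\right) = - 4 \left(-1080 - 49\right) = \left(-4\right) \left(-1129\right) = 4516$)
$\left(u + k\right) + d = \left(\frac{10492}{18711} - 28573\right) + 4516 = - \frac{534618911}{18711} + 4516 = - \frac{450120035}{18711}$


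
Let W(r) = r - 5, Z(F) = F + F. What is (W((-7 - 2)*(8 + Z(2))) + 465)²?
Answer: 123904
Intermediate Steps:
Z(F) = 2*F
W(r) = -5 + r
(W((-7 - 2)*(8 + Z(2))) + 465)² = ((-5 + (-7 - 2)*(8 + 2*2)) + 465)² = ((-5 - 9*(8 + 4)) + 465)² = ((-5 - 9*12) + 465)² = ((-5 - 108) + 465)² = (-113 + 465)² = 352² = 123904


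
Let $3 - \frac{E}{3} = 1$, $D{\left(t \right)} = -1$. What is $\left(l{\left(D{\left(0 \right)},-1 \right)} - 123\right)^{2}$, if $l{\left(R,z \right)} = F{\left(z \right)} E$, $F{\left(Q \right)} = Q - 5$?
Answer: $25281$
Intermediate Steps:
$F{\left(Q \right)} = -5 + Q$
$E = 6$ ($E = 9 - 3 = 6$)
$l{\left(R,z \right)} = -30 + 6 z$ ($l{\left(R,z \right)} = \left(-5 + z\right) 6 = -30 + 6 z$)
$\left(l{\left(D{\left(0 \right)},-1 \right)} - 123\right)^{2} = \left(\left(-30 + 6 \left(-1\right)\right) - 123\right)^{2} = \left(\left(-30 - 6\right) - 123\right)^{2} = \left(-36 - 123\right)^{2} = \left(-159\right)^{2} = 25281$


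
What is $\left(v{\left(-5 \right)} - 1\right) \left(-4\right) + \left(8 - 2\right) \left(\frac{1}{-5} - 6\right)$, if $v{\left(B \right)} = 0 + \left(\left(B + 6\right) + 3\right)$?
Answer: $- \frac{246}{5} \approx -49.2$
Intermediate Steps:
$v{\left(B \right)} = 9 + B$ ($v{\left(B \right)} = 0 + \left(\left(6 + B\right) + 3\right) = 0 + \left(9 + B\right) = 9 + B$)
$\left(v{\left(-5 \right)} - 1\right) \left(-4\right) + \left(8 - 2\right) \left(\frac{1}{-5} - 6\right) = \left(\left(9 - 5\right) - 1\right) \left(-4\right) + \left(8 - 2\right) \left(\frac{1}{-5} - 6\right) = \left(4 - 1\right) \left(-4\right) + 6 \left(- \frac{1}{5} - 6\right) = 3 \left(-4\right) + 6 \left(- \frac{31}{5}\right) = -12 - \frac{186}{5} = - \frac{246}{5}$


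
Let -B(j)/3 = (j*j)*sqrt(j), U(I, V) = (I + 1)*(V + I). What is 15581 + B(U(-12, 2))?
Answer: 15581 - 36300*sqrt(110) ≈ -3.6514e+5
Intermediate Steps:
U(I, V) = (1 + I)*(I + V)
B(j) = -3*j**(5/2) (B(j) = -3*j*j*sqrt(j) = -3*j**2*sqrt(j) = -3*j**(5/2))
15581 + B(U(-12, 2)) = 15581 - 3*(-12 + 2 + (-12)**2 - 12*2)**(5/2) = 15581 - 3*(-12 + 2 + 144 - 24)**(5/2) = 15581 - 36300*sqrt(110)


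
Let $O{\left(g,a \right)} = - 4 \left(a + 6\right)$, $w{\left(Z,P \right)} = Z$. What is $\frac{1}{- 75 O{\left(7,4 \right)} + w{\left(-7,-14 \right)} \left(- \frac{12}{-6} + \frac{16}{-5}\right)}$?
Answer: $\frac{5}{15042} \approx 0.0003324$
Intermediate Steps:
$O{\left(g,a \right)} = -24 - 4 a$ ($O{\left(g,a \right)} = - 4 \left(6 + a\right) = -24 - 4 a$)
$\frac{1}{- 75 O{\left(7,4 \right)} + w{\left(-7,-14 \right)} \left(- \frac{12}{-6} + \frac{16}{-5}\right)} = \frac{1}{- 75 \left(-24 - 16\right) - 7 \left(- \frac{12}{-6} + \frac{16}{-5}\right)} = \frac{1}{- 75 \left(-24 - 16\right) - 7 \left(\left(-12\right) \left(- \frac{1}{6}\right) + 16 \left(- \frac{1}{5}\right)\right)} = \frac{1}{\left(-75\right) \left(-40\right) - 7 \left(2 - \frac{16}{5}\right)} = \frac{1}{3000 - - \frac{42}{5}} = \frac{1}{3000 + \frac{42}{5}} = \frac{1}{\frac{15042}{5}} = \frac{5}{15042}$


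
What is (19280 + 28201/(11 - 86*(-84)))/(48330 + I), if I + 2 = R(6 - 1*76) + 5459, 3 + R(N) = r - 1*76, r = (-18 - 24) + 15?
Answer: 139519001/388382035 ≈ 0.35923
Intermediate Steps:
r = -27 (r = -42 + 15 = -27)
R(N) = -106 (R(N) = -3 + (-27 - 1*76) = -3 + (-27 - 76) = -3 - 103 = -106)
I = 5351 (I = -2 + (-106 + 5459) = -2 + 5353 = 5351)
(19280 + 28201/(11 - 86*(-84)))/(48330 + I) = (19280 + 28201/(11 - 86*(-84)))/(48330 + 5351) = (19280 + 28201/(11 + 7224))/53681 = (19280 + 28201/7235)*(1/53681) = (139519001/7235)*(1/53681) = 139519001/388382035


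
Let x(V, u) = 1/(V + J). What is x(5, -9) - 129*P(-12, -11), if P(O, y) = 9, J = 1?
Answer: -6965/6 ≈ -1160.8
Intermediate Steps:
x(V, u) = 1/(1 + V) (x(V, u) = 1/(V + 1) = 1/(1 + V))
x(5, -9) - 129*P(-12, -11) = 1/(1 + 5) - 129*9 = 1/6 - 1161 = ⅙ - 1161 = -6965/6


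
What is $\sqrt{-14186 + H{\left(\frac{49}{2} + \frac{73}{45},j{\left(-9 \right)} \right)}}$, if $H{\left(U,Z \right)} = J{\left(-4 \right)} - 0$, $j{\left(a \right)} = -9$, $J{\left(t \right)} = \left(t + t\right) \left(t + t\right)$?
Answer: $i \sqrt{14122} \approx 118.84 i$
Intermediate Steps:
$J{\left(t \right)} = 4 t^{2}$ ($J{\left(t \right)} = 2 t 2 t = 4 t^{2}$)
$H{\left(U,Z \right)} = 64$ ($H{\left(U,Z \right)} = 4 \left(-4\right)^{2} - 0 = 4 \cdot 16 + 0 = 64 + 0 = 64$)
$\sqrt{-14186 + H{\left(\frac{49}{2} + \frac{73}{45},j{\left(-9 \right)} \right)}} = \sqrt{-14186 + 64} = \sqrt{-14122} = i \sqrt{14122}$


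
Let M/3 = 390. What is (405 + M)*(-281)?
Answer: -442575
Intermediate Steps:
M = 1170 (M = 3*390 = 1170)
(405 + M)*(-281) = (405 + 1170)*(-281) = 1575*(-281) = -442575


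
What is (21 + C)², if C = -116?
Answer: 9025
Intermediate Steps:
(21 + C)² = (21 - 116)² = (-95)² = 9025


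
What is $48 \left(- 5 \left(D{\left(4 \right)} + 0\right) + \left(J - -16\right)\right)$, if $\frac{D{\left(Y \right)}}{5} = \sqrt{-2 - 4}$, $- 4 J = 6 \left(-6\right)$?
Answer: $1200 - 1200 i \sqrt{6} \approx 1200.0 - 2939.4 i$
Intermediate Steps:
$J = 9$ ($J = - \frac{6 \left(-6\right)}{4} = \left(- \frac{1}{4}\right) \left(-36\right) = 9$)
$D{\left(Y \right)} = 5 i \sqrt{6}$ ($D{\left(Y \right)} = 5 \sqrt{-2 - 4} = 5 \sqrt{-6} = 5 i \sqrt{6}$)
$48 \left(- 5 \left(D{\left(4 \right)} + 0\right) + \left(J - -16\right)\right) = 48 \left(- 5 \left(5 i \sqrt{6} + 0\right) + \left(9 - -16\right)\right) = 48 \left(- 5 \cdot 5 i \sqrt{6} + \left(9 + 16\right)\right) = 48 \left(- 25 i \sqrt{6} + 25\right) = 48 \left(25 - 25 i \sqrt{6}\right) = 1200 - 1200 i \sqrt{6}$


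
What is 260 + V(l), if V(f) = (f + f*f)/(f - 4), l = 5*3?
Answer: 3100/11 ≈ 281.82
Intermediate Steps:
l = 15
V(f) = (f + f²)/(-4 + f)
260 + V(l) = 260 + 15*(1 + 15)/(-4 + 15) = 260 + 15*16/11 = 260 + 15*(1/11)*16 = 260 + 240/11 = 3100/11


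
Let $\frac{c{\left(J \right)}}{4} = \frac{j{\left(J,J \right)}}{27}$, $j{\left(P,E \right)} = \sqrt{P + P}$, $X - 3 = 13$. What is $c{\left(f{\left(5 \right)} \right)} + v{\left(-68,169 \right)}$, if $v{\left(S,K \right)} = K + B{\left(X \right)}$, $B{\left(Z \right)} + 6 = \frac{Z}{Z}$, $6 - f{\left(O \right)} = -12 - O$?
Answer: $164 + \frac{4 \sqrt{46}}{27} \approx 165.0$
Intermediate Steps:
$X = 16$ ($X = 3 + 13 = 16$)
$f{\left(O \right)} = 18 + O$ ($f{\left(O \right)} = 6 - \left(-12 - O\right) = 6 + \left(12 + O\right) = 18 + O$)
$B{\left(Z \right)} = -5$ ($B{\left(Z \right)} = -6 + \frac{Z}{Z} = -6 + 1 = -5$)
$j{\left(P,E \right)} = \sqrt{2} \sqrt{P}$ ($j{\left(P,E \right)} = \sqrt{2 P} = \sqrt{2} \sqrt{P}$)
$v{\left(S,K \right)} = -5 + K$ ($v{\left(S,K \right)} = K - 5 = -5 + K$)
$c{\left(J \right)} = \frac{4 \sqrt{2} \sqrt{J}}{27}$ ($c{\left(J \right)} = 4 \frac{\sqrt{2} \sqrt{J}}{27} = \frac{4 \sqrt{2} \sqrt{J}}{27}$)
$c{\left(f{\left(5 \right)} \right)} + v{\left(-68,169 \right)} = \frac{4 \sqrt{2} \sqrt{18 + 5}}{27} + \left(-5 + 169\right) = \frac{4 \sqrt{2} \sqrt{23}}{27} + 164 = \frac{4 \sqrt{46}}{27} + 164 = 164 + \frac{4 \sqrt{46}}{27}$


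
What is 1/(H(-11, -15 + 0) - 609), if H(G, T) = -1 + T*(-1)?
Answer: -1/595 ≈ -0.0016807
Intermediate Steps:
H(G, T) = -1 - T
1/(H(-11, -15 + 0) - 609) = 1/((-1 - (-15 + 0)) - 609) = 1/((-1 - 1*(-15)) - 609) = 1/((-1 + 15) - 609) = 1/(14 - 609) = 1/(-595) = -1/595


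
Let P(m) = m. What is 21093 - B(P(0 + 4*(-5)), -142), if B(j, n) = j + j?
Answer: 21133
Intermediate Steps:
B(j, n) = 2*j
21093 - B(P(0 + 4*(-5)), -142) = 21093 - 2*(0 + 4*(-5)) = 21093 - 2*(0 - 20) = 21093 - 2*(-20) = 21093 - 1*(-40) = 21093 + 40 = 21133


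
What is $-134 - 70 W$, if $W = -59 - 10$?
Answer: $4696$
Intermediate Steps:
$W = -69$ ($W = -59 - 10 = -69$)
$-134 - 70 W = -134 - -4830 = -134 + 4830 = 4696$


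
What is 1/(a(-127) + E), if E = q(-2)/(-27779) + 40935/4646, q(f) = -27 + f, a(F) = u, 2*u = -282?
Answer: -129061234/17060365895 ≈ -0.0075650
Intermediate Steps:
u = -141 (u = (½)*(-282) = -141)
a(F) = -141
E = 1137268099/129061234 (E = (-27 - 2)/(-27779) + 40935/4646 = -29*(-1/27779) + 40935*(1/4646) = 29/27779 + 40935/4646 = 1137268099/129061234 ≈ 8.8118)
1/(a(-127) + E) = 1/(-141 + 1137268099/129061234) = 1/(-17060365895/129061234) = -129061234/17060365895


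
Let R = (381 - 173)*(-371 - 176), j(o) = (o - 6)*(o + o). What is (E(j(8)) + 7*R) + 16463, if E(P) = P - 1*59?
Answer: -779996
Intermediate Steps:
j(o) = 2*o*(-6 + o) (j(o) = (-6 + o)*(2*o) = 2*o*(-6 + o))
E(P) = -59 + P (E(P) = P - 59 = -59 + P)
R = -113776 (R = 208*(-547) = -113776)
(E(j(8)) + 7*R) + 16463 = ((-59 + 2*8*(-6 + 8)) + 7*(-113776)) + 16463 = ((-59 + 2*8*2) - 796432) + 16463 = ((-59 + 32) - 796432) + 16463 = (-27 - 796432) + 16463 = -796459 + 16463 = -779996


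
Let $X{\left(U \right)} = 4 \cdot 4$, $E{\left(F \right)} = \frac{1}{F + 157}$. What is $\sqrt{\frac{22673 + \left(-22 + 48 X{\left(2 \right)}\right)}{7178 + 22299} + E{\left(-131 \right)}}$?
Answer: $\frac{\sqrt{489248811142}}{766402} \approx 0.91266$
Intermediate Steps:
$E{\left(F \right)} = \frac{1}{157 + F}$
$X{\left(U \right)} = 16$
$\sqrt{\frac{22673 + \left(-22 + 48 X{\left(2 \right)}\right)}{7178 + 22299} + E{\left(-131 \right)}} = \sqrt{\frac{22673 + \left(-22 + 48 \cdot 16\right)}{7178 + 22299} + \frac{1}{157 - 131}} = \sqrt{\frac{22673 + \left(-22 + 768\right)}{29477} + \frac{1}{26}} = \sqrt{\left(22673 + 746\right) \frac{1}{29477} + \frac{1}{26}} = \sqrt{23419 \cdot \frac{1}{29477} + \frac{1}{26}} = \sqrt{\frac{23419}{29477} + \frac{1}{26}} = \sqrt{\frac{638371}{766402}} = \frac{\sqrt{489248811142}}{766402}$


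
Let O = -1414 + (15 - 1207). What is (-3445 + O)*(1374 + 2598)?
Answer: -24034572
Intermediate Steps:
O = -2606 (O = -1414 - 1192 = -2606)
(-3445 + O)*(1374 + 2598) = (-3445 - 2606)*(1374 + 2598) = -6051*3972 = -24034572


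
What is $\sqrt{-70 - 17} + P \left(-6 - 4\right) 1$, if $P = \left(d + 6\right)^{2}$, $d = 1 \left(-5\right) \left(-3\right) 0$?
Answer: $-360 + i \sqrt{87} \approx -360.0 + 9.3274 i$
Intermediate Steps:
$d = 0$ ($d = \left(-5\right) \left(-3\right) 0 = 15 \cdot 0 = 0$)
$P = 36$ ($P = \left(0 + 6\right)^{2} = 6^{2} = 36$)
$\sqrt{-70 - 17} + P \left(-6 - 4\right) 1 = \sqrt{-70 - 17} + 36 \left(-6 - 4\right) 1 = \sqrt{-87} + 36 \left(\left(-10\right) 1\right) = i \sqrt{87} + 36 \left(-10\right) = i \sqrt{87} - 360 = -360 + i \sqrt{87}$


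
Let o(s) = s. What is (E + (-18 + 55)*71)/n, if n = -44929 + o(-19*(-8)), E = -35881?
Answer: 33254/44777 ≈ 0.74266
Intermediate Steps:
n = -44777 (n = -44929 - 19*(-8) = -44929 + 152 = -44777)
(E + (-18 + 55)*71)/n = (-35881 + (-18 + 55)*71)/(-44777) = (-35881 + 37*71)*(-1/44777) = (-35881 + 2627)*(-1/44777) = -33254*(-1/44777) = 33254/44777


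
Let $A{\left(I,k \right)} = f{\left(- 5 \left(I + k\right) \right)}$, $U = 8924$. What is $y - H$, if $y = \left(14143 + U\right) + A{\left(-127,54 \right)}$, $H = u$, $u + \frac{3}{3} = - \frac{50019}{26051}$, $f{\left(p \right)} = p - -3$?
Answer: $\frac{610581255}{26051} \approx 23438.0$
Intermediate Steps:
$f{\left(p \right)} = 3 + p$ ($f{\left(p \right)} = p + 3 = 3 + p$)
$A{\left(I,k \right)} = 3 - 5 I - 5 k$ ($A{\left(I,k \right)} = 3 - 5 \left(I + k\right) = 3 - \left(5 I + 5 k\right) = 3 - 5 I - 5 k$)
$u = - \frac{76070}{26051}$ ($u = -1 - \frac{50019}{26051} = - \frac{76070}{26051} \approx -2.92$)
$H = - \frac{76070}{26051} \approx -2.92$
$y = 23435$ ($y = \left(14143 + 8924\right) - -368 = 23067 + \left(3 + 635 - 270\right) = 23067 + 368 = 23435$)
$y - H = 23435 - - \frac{76070}{26051} = 23435 + \frac{76070}{26051} = \frac{610581255}{26051}$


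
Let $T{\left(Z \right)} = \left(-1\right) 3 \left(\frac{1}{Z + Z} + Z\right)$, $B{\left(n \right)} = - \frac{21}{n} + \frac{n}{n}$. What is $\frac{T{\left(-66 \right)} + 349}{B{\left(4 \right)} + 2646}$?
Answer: $\frac{24069}{116237} \approx 0.20707$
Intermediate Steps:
$B{\left(n \right)} = 1 - \frac{21}{n}$ ($B{\left(n \right)} = - \frac{21}{n} + 1 = 1 - \frac{21}{n}$)
$T{\left(Z \right)} = - 3 Z - \frac{3}{2 Z}$ ($T{\left(Z \right)} = - 3 \left(\frac{1}{2 Z} + Z\right) = - 3 \left(Z + \frac{1}{2 Z}\right) = - 3 Z - \frac{3}{2 Z}$)
$\frac{T{\left(-66 \right)} + 349}{B{\left(4 \right)} + 2646} = \frac{\left(\left(-3\right) \left(-66\right) - \frac{3}{2 \left(-66\right)}\right) + 349}{\frac{-21 + 4}{4} + 2646} = \frac{\left(198 - - \frac{1}{44}\right) + 349}{\frac{1}{4} \left(-17\right) + 2646} = \frac{\left(198 + \frac{1}{44}\right) + 349}{- \frac{17}{4} + 2646} = \frac{\frac{8713}{44} + 349}{\frac{10567}{4}} = \frac{24069}{44} \cdot \frac{4}{10567} = \frac{24069}{116237}$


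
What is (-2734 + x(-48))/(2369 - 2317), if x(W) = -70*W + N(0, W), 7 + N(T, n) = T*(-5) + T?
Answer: 619/52 ≈ 11.904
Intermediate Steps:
N(T, n) = -7 - 4*T (N(T, n) = -7 + (T*(-5) + T) = -7 + (-5*T + T) = -7 - 4*T)
x(W) = -7 - 70*W (x(W) = -70*W + (-7 - 4*0) = -70*W + (-7 + 0) = -70*W - 7 = -7 - 70*W)
(-2734 + x(-48))/(2369 - 2317) = (-2734 + (-7 - 70*(-48)))/(2369 - 2317) = (-2734 + (-7 + 3360))/52 = (-2734 + 3353)*(1/52) = 619*(1/52) = 619/52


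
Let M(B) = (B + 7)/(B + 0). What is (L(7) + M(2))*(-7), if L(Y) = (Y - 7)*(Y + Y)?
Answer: -63/2 ≈ -31.500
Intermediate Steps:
M(B) = (7 + B)/B
L(Y) = 2*Y*(-7 + Y) (L(Y) = (-7 + Y)*(2*Y) = 2*Y*(-7 + Y))
(L(7) + M(2))*(-7) = (2*7*(-7 + 7) + (7 + 2)/2)*(-7) = (2*7*0 + (1/2)*9)*(-7) = (0 + 9/2)*(-7) = (9/2)*(-7) = -63/2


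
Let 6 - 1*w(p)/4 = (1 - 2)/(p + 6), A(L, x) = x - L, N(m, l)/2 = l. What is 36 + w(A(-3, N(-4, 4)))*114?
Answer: 47580/17 ≈ 2798.8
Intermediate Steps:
N(m, l) = 2*l
w(p) = 24 + 4/(6 + p) (w(p) = 24 - 4*(1 - 2)/(p + 6) = 24 - (-4)/(6 + p) = 24 + 4/(6 + p))
36 + w(A(-3, N(-4, 4)))*114 = 36 + (4*(37 + 6*(2*4 - 1*(-3)))/(6 + (2*4 - 1*(-3))))*114 = 36 + (4*(37 + 6*(8 + 3))/(6 + (8 + 3)))*114 = 36 + (4*(37 + 6*11)/(6 + 11))*114 = 36 + (4*(37 + 66)/17)*114 = 36 + (4*(1/17)*103)*114 = 36 + (412/17)*114 = 36 + 46968/17 = 47580/17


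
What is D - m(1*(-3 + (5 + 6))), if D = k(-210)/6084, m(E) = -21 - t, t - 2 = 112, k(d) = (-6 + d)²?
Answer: 24111/169 ≈ 142.67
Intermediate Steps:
t = 114 (t = 2 + 112 = 114)
m(E) = -135 (m(E) = -21 - 1*114 = -21 - 114 = -135)
D = 1296/169 (D = (-6 - 210)²/6084 = (-216)²*(1/6084) = 46656*(1/6084) = 1296/169 ≈ 7.6686)
D - m(1*(-3 + (5 + 6))) = 1296/169 - 1*(-135) = 1296/169 + 135 = 24111/169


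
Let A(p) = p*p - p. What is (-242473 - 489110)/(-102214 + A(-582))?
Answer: -731583/237092 ≈ -3.0857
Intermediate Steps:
A(p) = p² - p
(-242473 - 489110)/(-102214 + A(-582)) = (-242473 - 489110)/(-102214 - 582*(-1 - 582)) = -731583/(-102214 - 582*(-583)) = -731583/(-102214 + 339306) = -731583/237092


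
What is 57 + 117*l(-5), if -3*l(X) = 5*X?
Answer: 1032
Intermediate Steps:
l(X) = -5*X/3
57 + 117*l(-5) = 57 + 117*(-5/3*(-5)) = 57 + 117*(25/3) = 57 + 975 = 1032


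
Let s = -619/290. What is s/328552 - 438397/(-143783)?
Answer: 41770412230083/13699655742640 ≈ 3.0490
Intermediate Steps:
s = -619/290 (s = (1/290)*(-619) = -619/290 ≈ -2.1345)
s/328552 - 438397/(-143783) = -619/290/328552 - 438397/(-143783) = -619/290*1/328552 - 438397*(-1/143783) = -619/95280080 + 438397/143783 = 41770412230083/13699655742640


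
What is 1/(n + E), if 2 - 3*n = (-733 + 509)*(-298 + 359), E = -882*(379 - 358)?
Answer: -3/41900 ≈ -7.1599e-5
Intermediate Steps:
E = -18522 (E = -882*21 = -18522)
n = 13666/3 (n = ⅔ - (-733 + 509)*(-298 + 359)/3 = ⅔ - (-224)*61/3 = ⅔ - ⅓*(-13664) = ⅔ + 13664/3 = 13666/3 ≈ 4555.3)
1/(n + E) = 1/(13666/3 - 18522) = 1/(-41900/3) = -3/41900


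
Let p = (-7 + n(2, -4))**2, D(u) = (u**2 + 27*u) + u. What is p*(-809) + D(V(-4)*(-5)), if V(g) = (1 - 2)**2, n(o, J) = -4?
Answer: -98004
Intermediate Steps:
V(g) = 1 (V(g) = (-1)**2 = 1)
D(u) = u**2 + 28*u
p = 121 (p = (-7 - 4)**2 = (-11)**2 = 121)
p*(-809) + D(V(-4)*(-5)) = 121*(-809) + (1*(-5))*(28 + 1*(-5)) = -97889 - 5*(28 - 5) = -97889 - 5*23 = -97889 - 115 = -98004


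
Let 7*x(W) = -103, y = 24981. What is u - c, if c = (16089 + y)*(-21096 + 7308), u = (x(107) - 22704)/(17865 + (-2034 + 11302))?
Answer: 107552827392929/189931 ≈ 5.6627e+8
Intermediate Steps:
x(W) = -103/7 (x(W) = (⅐)*(-103) = -103/7)
u = -159031/189931 (u = (-103/7 - 22704)/(17865 + (-2034 + 11302)) = -159031/(7*(17865 + 9268)) = -159031/7/27133 = -159031/7*1/27133 = -159031/189931 ≈ -0.83731)
c = -566273160 (c = (16089 + 24981)*(-21096 + 7308) = 41070*(-13788) = -566273160)
u - c = -159031/189931 - 1*(-566273160) = -159031/189931 + 566273160 = 107552827392929/189931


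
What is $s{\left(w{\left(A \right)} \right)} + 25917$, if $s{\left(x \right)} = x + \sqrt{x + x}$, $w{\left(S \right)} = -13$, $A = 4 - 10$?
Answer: $25904 + i \sqrt{26} \approx 25904.0 + 5.099 i$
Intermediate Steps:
$A = -6$ ($A = 4 - 10 = -6$)
$s{\left(x \right)} = x + \sqrt{2} \sqrt{x}$ ($s{\left(x \right)} = x + \sqrt{2 x} = x + \sqrt{2} \sqrt{x}$)
$s{\left(w{\left(A \right)} \right)} + 25917 = \left(-13 + \sqrt{2} \sqrt{-13}\right) + 25917 = \left(-13 + \sqrt{2} i \sqrt{13}\right) + 25917 = \left(-13 + i \sqrt{26}\right) + 25917 = 25904 + i \sqrt{26}$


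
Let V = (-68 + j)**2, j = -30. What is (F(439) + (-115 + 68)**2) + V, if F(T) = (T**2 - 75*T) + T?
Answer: 172048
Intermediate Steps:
F(T) = T**2 - 74*T
V = 9604 (V = (-68 - 30)**2 = (-98)**2 = 9604)
(F(439) + (-115 + 68)**2) + V = (439*(-74 + 439) + (-115 + 68)**2) + 9604 = (439*365 + (-47)**2) + 9604 = (160235 + 2209) + 9604 = 162444 + 9604 = 172048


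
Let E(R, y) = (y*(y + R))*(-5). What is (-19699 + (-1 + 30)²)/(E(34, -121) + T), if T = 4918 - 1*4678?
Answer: 898/2495 ≈ 0.35992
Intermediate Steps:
T = 240 (T = 4918 - 4678 = 240)
E(R, y) = -5*y*(R + y) (E(R, y) = (y*(R + y))*(-5) = -5*y*(R + y))
(-19699 + (-1 + 30)²)/(E(34, -121) + T) = (-19699 + (-1 + 30)²)/(-5*(-121)*(34 - 121) + 240) = (-19699 + 29²)/(-5*(-121)*(-87) + 240) = (-19699 + 841)/(-52635 + 240) = -18858/(-52395) = -18858*(-1/52395) = 898/2495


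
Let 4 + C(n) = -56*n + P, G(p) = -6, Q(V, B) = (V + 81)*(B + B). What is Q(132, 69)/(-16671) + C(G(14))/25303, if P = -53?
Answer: -246368391/140608771 ≈ -1.7522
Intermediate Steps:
Q(V, B) = 2*B*(81 + V) (Q(V, B) = (81 + V)*(2*B) = 2*B*(81 + V))
C(n) = -57 - 56*n (C(n) = -4 + (-56*n - 53) = -4 + (-53 - 56*n) = -57 - 56*n)
Q(132, 69)/(-16671) + C(G(14))/25303 = (2*69*(81 + 132))/(-16671) + (-57 - 56*(-6))/25303 = (2*69*213)*(-1/16671) + (-57 + 336)*(1/25303) = 29394*(-1/16671) + 279*(1/25303) = -9798/5557 + 279/25303 = -246368391/140608771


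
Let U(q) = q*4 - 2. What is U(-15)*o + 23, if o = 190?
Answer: -11757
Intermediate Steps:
U(q) = -2 + 4*q (U(q) = 4*q - 2 = -2 + 4*q)
U(-15)*o + 23 = (-2 + 4*(-15))*190 + 23 = (-2 - 60)*190 + 23 = -62*190 + 23 = -11780 + 23 = -11757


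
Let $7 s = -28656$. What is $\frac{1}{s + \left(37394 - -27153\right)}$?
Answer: $\frac{7}{423173} \approx 1.6542 \cdot 10^{-5}$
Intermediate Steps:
$s = - \frac{28656}{7}$ ($s = \frac{1}{7} \left(-28656\right) = - \frac{28656}{7} \approx -4093.7$)
$\frac{1}{s + \left(37394 - -27153\right)} = \frac{1}{- \frac{28656}{7} + \left(37394 - -27153\right)} = \frac{1}{- \frac{28656}{7} + \left(37394 + 27153\right)} = \frac{1}{- \frac{28656}{7} + 64547} = \frac{1}{\frac{423173}{7}} = \frac{7}{423173}$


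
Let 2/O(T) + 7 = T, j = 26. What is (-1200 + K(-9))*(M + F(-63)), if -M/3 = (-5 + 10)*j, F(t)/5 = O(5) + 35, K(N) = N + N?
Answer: 267960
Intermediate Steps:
O(T) = 2/(-7 + T)
K(N) = 2*N
F(t) = 170 (F(t) = 5*(2/(-7 + 5) + 35) = 5*(2/(-2) + 35) = 5*(2*(-1/2) + 35) = 5*(-1 + 35) = 5*34 = 170)
M = -390 (M = -3*(-5 + 10)*26 = -15*26 = -3*130 = -390)
(-1200 + K(-9))*(M + F(-63)) = (-1200 + 2*(-9))*(-390 + 170) = (-1200 - 18)*(-220) = -1218*(-220) = 267960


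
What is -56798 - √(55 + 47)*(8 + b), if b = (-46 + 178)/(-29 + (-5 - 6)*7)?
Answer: -56798 - 358*√102/53 ≈ -56866.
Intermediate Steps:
b = -66/53 (b = 132/(-29 - 11*7) = 132/(-29 - 77) = 132/(-106) = 132*(-1/106) = -66/53 ≈ -1.2453)
-56798 - √(55 + 47)*(8 + b) = -56798 - √(55 + 47)*(8 - 66/53) = -56798 - √102*358/53 = -56798 - 358*√102/53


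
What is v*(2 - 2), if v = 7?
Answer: 0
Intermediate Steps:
v*(2 - 2) = 7*(2 - 2) = 7*0 = 0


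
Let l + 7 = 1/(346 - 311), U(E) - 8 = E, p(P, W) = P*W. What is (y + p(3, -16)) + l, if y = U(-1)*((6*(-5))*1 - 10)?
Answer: -11724/35 ≈ -334.97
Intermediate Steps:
U(E) = 8 + E
y = -280 (y = (8 - 1)*((6*(-5))*1 - 10) = 7*(-30*1 - 10) = 7*(-30 - 10) = 7*(-40) = -280)
l = -244/35 (l = -7 + 1/(346 - 311) = -7 + 1/35 = -244/35 ≈ -6.9714)
(y + p(3, -16)) + l = (-280 + 3*(-16)) - 244/35 = (-280 - 48) - 244/35 = -328 - 244/35 = -11724/35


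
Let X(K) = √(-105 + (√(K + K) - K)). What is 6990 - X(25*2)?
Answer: 6990 - I*√145 ≈ 6990.0 - 12.042*I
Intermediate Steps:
X(K) = √(-105 - K + √2*√K) (X(K) = √(-105 + (√(2*K) - K)) = √(-105 + (√2*√K - K)) = √(-105 + (-K + √2*√K)) = √(-105 - K + √2*√K))
6990 - X(25*2) = 6990 - √(-105 - 25*2 + √2*√(25*2)) = 6990 - √(-105 - 1*50 + √2*√50) = 6990 - √(-105 - 50 + √2*(5*√2)) = 6990 - √(-105 - 50 + 10) = 6990 - √(-145) = 6990 - I*√145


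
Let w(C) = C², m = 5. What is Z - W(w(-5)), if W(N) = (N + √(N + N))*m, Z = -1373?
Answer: -1498 - 25*√2 ≈ -1533.4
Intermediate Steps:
W(N) = 5*N + 5*√2*√N (W(N) = (N + √(N + N))*5 = (N + √(2*N))*5 = (N + √2*√N)*5 = 5*N + 5*√2*√N)
Z - W(w(-5)) = -1373 - (5*(-5)² + 5*√2*√((-5)²)) = -1373 - (5*25 + 5*√2*√25) = -1373 - (125 + 5*√2*5) = -1373 - (125 + 25*√2) = -1373 + (-125 - 25*√2) = -1498 - 25*√2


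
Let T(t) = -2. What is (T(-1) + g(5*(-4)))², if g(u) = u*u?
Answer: 158404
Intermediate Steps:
g(u) = u²
(T(-1) + g(5*(-4)))² = (-2 + (5*(-4))²)² = (-2 + (-20)²)² = (-2 + 400)² = 398² = 158404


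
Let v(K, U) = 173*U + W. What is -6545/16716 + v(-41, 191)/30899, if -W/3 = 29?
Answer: 4528033/6707892 ≈ 0.67503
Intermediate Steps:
W = -87 (W = -3*29 = -87)
v(K, U) = -87 + 173*U (v(K, U) = 173*U - 87 = -87 + 173*U)
-6545/16716 + v(-41, 191)/30899 = -6545/16716 + (-87 + 173*191)/30899 = -6545*1/16716 + (-87 + 33043)*(1/30899) = -935/2388 + 32956*(1/30899) = -935/2388 + 2996/2809 = 4528033/6707892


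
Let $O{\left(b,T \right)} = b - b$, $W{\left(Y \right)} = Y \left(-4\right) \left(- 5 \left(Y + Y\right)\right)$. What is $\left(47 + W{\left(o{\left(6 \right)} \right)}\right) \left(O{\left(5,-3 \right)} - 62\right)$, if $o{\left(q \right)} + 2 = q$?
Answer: $-42594$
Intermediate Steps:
$o{\left(q \right)} = -2 + q$
$W{\left(Y \right)} = 40 Y^{2}$ ($W{\left(Y \right)} = - 4 Y \left(- 5 \cdot 2 Y\right) = - 4 Y \left(- 10 Y\right) = 40 Y^{2}$)
$O{\left(b,T \right)} = 0$
$\left(47 + W{\left(o{\left(6 \right)} \right)}\right) \left(O{\left(5,-3 \right)} - 62\right) = \left(47 + 40 \left(-2 + 6\right)^{2}\right) \left(0 - 62\right) = \left(47 + 40 \cdot 4^{2}\right) \left(0 - 62\right) = \left(47 + 40 \cdot 16\right) \left(-62\right) = \left(47 + 640\right) \left(-62\right) = 687 \left(-62\right) = -42594$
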